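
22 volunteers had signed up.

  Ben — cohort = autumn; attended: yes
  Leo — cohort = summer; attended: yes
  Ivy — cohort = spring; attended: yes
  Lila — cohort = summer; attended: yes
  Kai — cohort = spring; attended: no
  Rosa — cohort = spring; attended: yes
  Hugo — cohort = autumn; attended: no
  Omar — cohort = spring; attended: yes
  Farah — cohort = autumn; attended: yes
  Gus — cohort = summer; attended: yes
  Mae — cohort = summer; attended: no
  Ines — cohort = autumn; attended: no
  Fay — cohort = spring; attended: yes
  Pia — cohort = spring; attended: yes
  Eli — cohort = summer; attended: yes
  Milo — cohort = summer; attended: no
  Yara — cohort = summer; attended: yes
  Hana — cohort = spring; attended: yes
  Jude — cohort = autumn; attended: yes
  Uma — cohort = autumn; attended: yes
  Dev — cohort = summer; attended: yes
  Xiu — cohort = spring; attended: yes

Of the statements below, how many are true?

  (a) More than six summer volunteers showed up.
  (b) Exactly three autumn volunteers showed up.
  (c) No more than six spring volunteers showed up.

0

(a) summer: |A| = 8, |A ∩ B| = 6; needs |A ∩ B| > 6 — false.
(b) autumn: |A| = 6, |A ∩ B| = 4; needs |A ∩ B| = 3 — false.
(c) spring: |A| = 8, |A ∩ B| = 7; needs |A ∩ B| ≤ 6 — false.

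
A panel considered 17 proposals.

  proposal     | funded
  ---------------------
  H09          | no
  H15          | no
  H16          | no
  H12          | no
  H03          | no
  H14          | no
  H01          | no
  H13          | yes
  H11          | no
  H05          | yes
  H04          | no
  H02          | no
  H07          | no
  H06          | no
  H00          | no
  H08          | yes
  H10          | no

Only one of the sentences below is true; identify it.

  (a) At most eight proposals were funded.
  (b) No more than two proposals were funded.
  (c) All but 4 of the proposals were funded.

|A| = 17, |A ∩ B| = 3, |A ∖ B| = 14.
(a) requires |A ∩ B| ≤ 8: true.
(b) requires |A ∩ B| ≤ 2: false.
(c) requires |A ∖ B| = 4: false.

(a)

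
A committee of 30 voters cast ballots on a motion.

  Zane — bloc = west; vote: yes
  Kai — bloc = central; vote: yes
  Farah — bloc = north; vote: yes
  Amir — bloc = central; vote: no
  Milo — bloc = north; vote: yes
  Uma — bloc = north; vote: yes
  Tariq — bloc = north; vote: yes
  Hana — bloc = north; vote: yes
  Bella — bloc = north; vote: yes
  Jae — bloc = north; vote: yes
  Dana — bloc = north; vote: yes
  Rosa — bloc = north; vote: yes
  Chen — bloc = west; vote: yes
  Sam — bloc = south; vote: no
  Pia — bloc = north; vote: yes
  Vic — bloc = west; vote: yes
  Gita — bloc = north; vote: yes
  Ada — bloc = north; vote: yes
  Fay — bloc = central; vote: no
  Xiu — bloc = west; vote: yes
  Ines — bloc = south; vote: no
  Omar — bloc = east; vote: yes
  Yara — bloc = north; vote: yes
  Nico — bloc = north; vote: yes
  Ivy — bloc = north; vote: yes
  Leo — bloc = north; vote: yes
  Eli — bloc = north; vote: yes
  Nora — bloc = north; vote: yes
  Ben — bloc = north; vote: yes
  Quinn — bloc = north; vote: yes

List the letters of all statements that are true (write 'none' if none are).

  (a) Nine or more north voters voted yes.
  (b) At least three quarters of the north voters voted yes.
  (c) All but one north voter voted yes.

(a), (b)

|A| = 20, |A ∩ B| = 20, |A ∖ B| = 0.
(a) |A ∩ B| ≥ 9: holds.
(b) |A ∩ B| / |A| ≥ 3/4: holds.
(c) |A ∖ B| = 1: fails.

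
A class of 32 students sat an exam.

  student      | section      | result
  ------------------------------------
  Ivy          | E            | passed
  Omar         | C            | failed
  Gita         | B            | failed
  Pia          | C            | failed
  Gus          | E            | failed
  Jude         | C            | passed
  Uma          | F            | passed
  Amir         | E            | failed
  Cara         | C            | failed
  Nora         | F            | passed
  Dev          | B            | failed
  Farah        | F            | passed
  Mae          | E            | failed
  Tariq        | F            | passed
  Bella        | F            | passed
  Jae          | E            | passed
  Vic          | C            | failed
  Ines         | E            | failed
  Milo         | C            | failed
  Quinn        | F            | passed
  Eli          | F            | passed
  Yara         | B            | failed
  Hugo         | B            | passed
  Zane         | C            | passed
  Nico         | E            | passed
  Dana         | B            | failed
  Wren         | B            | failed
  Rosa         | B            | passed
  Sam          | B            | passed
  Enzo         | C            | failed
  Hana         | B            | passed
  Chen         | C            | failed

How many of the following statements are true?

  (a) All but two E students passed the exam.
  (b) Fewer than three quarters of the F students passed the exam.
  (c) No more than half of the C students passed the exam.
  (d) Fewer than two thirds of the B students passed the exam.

2

(a) E: |A| = 7, |A ∩ B| = 3; needs |A ∖ B| = 2 — false.
(b) F: |A| = 7, |A ∩ B| = 7; needs |A ∩ B| / |A| < 3/4 — false.
(c) C: |A| = 9, |A ∩ B| = 2; needs |A ∩ B| ≤ |A ∖ B| — true.
(d) B: |A| = 9, |A ∩ B| = 4; needs |A ∩ B| / |A| < 2/3 — true.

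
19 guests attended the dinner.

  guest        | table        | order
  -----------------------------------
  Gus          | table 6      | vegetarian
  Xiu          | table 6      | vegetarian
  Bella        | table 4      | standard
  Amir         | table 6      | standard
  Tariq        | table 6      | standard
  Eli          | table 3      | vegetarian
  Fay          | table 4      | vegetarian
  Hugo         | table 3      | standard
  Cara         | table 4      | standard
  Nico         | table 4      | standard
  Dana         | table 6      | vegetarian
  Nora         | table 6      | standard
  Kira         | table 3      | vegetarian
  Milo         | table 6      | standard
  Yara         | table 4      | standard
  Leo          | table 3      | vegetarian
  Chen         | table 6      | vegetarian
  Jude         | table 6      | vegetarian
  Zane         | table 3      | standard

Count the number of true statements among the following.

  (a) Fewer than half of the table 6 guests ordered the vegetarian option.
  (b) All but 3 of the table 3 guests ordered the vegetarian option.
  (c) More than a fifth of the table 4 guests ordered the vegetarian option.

0

(a) table 6: |A| = 9, |A ∩ B| = 5; needs |A ∩ B| < |A ∖ B| — false.
(b) table 3: |A| = 5, |A ∩ B| = 3; needs |A ∖ B| = 3 — false.
(c) table 4: |A| = 5, |A ∩ B| = 1; needs |A ∩ B| / |A| > 1/5 — false.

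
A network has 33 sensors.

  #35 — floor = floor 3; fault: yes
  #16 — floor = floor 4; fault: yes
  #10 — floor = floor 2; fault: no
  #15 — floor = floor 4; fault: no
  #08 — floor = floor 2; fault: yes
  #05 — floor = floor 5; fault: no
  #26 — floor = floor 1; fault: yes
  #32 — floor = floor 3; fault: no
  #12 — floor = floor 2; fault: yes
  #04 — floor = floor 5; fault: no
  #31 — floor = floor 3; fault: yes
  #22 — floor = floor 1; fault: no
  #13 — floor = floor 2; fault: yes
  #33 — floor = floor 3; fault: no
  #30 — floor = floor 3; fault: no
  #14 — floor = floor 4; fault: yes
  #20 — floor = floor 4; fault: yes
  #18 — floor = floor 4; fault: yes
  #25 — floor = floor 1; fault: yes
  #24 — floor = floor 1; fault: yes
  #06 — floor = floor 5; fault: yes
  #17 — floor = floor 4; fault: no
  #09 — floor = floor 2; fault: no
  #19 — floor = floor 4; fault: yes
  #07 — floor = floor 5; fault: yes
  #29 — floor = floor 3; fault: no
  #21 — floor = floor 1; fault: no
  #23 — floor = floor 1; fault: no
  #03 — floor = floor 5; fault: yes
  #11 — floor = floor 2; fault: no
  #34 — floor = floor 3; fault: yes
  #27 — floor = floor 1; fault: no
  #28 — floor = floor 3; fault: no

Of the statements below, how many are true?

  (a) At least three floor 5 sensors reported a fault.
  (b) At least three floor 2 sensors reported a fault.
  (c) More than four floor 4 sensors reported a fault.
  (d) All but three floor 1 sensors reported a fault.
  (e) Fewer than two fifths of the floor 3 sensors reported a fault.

(a) floor 5: |A| = 5, |A ∩ B| = 3; needs |A ∩ B| ≥ 3 — true.
(b) floor 2: |A| = 6, |A ∩ B| = 3; needs |A ∩ B| ≥ 3 — true.
(c) floor 4: |A| = 7, |A ∩ B| = 5; needs |A ∩ B| > 4 — true.
(d) floor 1: |A| = 7, |A ∩ B| = 3; needs |A ∖ B| = 3 — false.
(e) floor 3: |A| = 8, |A ∩ B| = 3; needs |A ∩ B| / |A| < 2/5 — true.

4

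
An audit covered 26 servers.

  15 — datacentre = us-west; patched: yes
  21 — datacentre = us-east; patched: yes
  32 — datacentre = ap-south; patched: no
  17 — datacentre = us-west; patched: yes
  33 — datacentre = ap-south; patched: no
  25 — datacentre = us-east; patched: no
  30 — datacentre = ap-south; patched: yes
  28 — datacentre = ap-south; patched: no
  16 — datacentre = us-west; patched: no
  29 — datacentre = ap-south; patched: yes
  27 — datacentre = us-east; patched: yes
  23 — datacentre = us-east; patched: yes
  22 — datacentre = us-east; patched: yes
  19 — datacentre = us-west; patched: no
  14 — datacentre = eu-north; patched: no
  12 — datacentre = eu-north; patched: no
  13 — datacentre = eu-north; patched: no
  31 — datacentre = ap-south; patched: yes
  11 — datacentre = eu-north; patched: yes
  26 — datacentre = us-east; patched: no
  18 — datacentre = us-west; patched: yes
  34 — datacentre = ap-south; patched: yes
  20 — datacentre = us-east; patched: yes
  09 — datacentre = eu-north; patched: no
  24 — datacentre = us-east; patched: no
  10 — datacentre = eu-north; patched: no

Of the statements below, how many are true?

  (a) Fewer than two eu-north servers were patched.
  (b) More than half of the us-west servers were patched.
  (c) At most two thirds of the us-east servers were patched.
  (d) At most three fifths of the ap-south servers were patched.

(a) eu-north: |A| = 6, |A ∩ B| = 1; needs |A ∩ B| < 2 — true.
(b) us-west: |A| = 5, |A ∩ B| = 3; needs |A ∩ B| > |A ∖ B| — true.
(c) us-east: |A| = 8, |A ∩ B| = 5; needs |A ∩ B| / |A| ≤ 2/3 — true.
(d) ap-south: |A| = 7, |A ∩ B| = 4; needs |A ∩ B| / |A| ≤ 3/5 — true.

4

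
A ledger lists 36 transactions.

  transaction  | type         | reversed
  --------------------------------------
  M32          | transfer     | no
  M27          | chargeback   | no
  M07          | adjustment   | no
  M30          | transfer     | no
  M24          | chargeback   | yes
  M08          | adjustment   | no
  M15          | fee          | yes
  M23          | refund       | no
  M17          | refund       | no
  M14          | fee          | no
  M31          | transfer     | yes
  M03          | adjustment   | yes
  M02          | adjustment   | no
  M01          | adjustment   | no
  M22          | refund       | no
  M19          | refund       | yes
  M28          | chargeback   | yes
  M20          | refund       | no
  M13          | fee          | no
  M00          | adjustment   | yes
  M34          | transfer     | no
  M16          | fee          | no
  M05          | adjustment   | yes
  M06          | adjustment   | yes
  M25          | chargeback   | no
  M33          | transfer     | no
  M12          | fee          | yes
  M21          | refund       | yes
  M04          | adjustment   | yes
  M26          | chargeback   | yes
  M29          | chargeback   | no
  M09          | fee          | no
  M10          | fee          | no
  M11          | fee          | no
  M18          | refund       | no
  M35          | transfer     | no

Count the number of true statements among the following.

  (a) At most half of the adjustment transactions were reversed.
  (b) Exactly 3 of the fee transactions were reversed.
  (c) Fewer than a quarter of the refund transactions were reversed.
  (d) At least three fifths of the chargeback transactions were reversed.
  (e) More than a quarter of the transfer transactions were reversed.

0

(a) adjustment: |A| = 9, |A ∩ B| = 5; needs |A ∩ B| ≤ |A ∖ B| — false.
(b) fee: |A| = 8, |A ∩ B| = 2; needs |A ∩ B| = 3 — false.
(c) refund: |A| = 7, |A ∩ B| = 2; needs |A ∩ B| / |A| < 1/4 — false.
(d) chargeback: |A| = 6, |A ∩ B| = 3; needs |A ∩ B| / |A| ≥ 3/5 — false.
(e) transfer: |A| = 6, |A ∩ B| = 1; needs |A ∩ B| / |A| > 1/4 — false.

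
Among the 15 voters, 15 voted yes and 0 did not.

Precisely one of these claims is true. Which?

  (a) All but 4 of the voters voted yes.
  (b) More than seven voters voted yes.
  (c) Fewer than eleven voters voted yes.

|A| = 15, |A ∩ B| = 15, |A ∖ B| = 0.
(a) requires |A ∖ B| = 4: false.
(b) requires |A ∩ B| > 7: true.
(c) requires |A ∩ B| < 11: false.

(b)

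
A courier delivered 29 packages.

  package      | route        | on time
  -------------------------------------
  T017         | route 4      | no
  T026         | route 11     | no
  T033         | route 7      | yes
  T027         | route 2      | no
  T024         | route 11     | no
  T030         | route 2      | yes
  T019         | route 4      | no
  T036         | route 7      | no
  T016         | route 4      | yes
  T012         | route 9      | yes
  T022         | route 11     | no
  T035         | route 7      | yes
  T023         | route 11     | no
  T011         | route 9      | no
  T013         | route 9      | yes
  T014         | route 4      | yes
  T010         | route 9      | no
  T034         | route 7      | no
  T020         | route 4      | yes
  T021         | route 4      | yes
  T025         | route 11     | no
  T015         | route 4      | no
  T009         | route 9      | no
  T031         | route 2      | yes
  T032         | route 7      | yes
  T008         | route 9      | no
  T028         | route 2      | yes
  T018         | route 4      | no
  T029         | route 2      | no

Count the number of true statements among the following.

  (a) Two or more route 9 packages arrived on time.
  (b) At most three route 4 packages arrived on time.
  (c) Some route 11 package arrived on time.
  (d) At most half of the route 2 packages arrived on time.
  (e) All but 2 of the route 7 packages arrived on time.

(a) route 9: |A| = 6, |A ∩ B| = 2; needs |A ∩ B| ≥ 2 — true.
(b) route 4: |A| = 8, |A ∩ B| = 4; needs |A ∩ B| ≤ 3 — false.
(c) route 11: |A| = 5, |A ∩ B| = 0; needs A ∩ B ≠ ∅ (|A ∩ B| ≥ 1) — false.
(d) route 2: |A| = 5, |A ∩ B| = 3; needs |A ∩ B| ≤ |A ∖ B| — false.
(e) route 7: |A| = 5, |A ∩ B| = 3; needs |A ∖ B| = 2 — true.

2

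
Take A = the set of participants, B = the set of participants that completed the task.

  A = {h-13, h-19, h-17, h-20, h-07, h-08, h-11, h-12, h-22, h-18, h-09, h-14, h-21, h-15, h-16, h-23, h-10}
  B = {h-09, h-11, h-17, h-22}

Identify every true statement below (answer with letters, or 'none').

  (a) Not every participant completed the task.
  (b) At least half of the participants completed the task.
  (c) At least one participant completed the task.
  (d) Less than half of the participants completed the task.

|A| = 17, |A ∩ B| = 4, |A ∖ B| = 13.
(a) A ⊄ B (|A ∖ B| ≥ 1): holds.
(b) |A ∩ B| ≥ |A ∖ B|: fails.
(c) A ∩ B ≠ ∅ (|A ∩ B| ≥ 1): holds.
(d) |A ∩ B| < |A ∖ B|: holds.

(a), (c), (d)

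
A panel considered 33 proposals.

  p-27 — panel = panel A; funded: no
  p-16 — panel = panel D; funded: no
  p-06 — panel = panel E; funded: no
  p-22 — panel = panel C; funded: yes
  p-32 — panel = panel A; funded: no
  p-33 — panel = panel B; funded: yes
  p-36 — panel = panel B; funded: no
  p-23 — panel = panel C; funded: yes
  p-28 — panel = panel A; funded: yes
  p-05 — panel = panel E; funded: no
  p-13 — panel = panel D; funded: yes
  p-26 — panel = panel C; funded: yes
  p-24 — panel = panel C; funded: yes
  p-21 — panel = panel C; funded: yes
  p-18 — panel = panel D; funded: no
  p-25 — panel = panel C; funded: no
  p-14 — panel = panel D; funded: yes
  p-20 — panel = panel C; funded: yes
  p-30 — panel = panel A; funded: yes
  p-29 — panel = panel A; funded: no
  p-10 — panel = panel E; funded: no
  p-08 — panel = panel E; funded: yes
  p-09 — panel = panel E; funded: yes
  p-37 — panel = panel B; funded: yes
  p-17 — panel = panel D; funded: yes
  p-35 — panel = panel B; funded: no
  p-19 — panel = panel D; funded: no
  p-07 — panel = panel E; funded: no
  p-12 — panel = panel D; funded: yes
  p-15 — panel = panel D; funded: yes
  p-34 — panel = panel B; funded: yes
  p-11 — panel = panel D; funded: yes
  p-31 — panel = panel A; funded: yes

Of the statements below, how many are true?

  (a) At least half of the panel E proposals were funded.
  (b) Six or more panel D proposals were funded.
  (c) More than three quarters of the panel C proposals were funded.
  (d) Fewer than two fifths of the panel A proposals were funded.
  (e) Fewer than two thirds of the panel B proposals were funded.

3

(a) panel E: |A| = 6, |A ∩ B| = 2; needs |A ∩ B| ≥ |A ∖ B| — false.
(b) panel D: |A| = 9, |A ∩ B| = 6; needs |A ∩ B| ≥ 6 — true.
(c) panel C: |A| = 7, |A ∩ B| = 6; needs |A ∩ B| / |A| > 3/4 — true.
(d) panel A: |A| = 6, |A ∩ B| = 3; needs |A ∩ B| / |A| < 2/5 — false.
(e) panel B: |A| = 5, |A ∩ B| = 3; needs |A ∩ B| / |A| < 2/3 — true.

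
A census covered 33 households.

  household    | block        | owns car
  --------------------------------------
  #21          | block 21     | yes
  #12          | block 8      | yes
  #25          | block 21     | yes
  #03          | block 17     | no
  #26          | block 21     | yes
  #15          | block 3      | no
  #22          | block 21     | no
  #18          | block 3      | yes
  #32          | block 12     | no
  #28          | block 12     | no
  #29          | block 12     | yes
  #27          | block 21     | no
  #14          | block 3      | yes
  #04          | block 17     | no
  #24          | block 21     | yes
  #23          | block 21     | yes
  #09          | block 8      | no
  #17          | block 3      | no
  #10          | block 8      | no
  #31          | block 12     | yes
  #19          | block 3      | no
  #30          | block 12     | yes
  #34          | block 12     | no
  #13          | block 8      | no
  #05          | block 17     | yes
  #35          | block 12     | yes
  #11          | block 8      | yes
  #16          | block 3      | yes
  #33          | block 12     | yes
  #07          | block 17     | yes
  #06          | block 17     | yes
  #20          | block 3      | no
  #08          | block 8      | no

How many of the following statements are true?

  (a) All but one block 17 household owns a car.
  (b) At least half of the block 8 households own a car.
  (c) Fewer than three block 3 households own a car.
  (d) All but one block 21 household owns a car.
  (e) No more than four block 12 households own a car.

(a) block 17: |A| = 5, |A ∩ B| = 3; needs |A ∖ B| = 1 — false.
(b) block 8: |A| = 6, |A ∩ B| = 2; needs |A ∩ B| ≥ |A ∖ B| — false.
(c) block 3: |A| = 7, |A ∩ B| = 3; needs |A ∩ B| < 3 — false.
(d) block 21: |A| = 7, |A ∩ B| = 5; needs |A ∖ B| = 1 — false.
(e) block 12: |A| = 8, |A ∩ B| = 5; needs |A ∩ B| ≤ 4 — false.

0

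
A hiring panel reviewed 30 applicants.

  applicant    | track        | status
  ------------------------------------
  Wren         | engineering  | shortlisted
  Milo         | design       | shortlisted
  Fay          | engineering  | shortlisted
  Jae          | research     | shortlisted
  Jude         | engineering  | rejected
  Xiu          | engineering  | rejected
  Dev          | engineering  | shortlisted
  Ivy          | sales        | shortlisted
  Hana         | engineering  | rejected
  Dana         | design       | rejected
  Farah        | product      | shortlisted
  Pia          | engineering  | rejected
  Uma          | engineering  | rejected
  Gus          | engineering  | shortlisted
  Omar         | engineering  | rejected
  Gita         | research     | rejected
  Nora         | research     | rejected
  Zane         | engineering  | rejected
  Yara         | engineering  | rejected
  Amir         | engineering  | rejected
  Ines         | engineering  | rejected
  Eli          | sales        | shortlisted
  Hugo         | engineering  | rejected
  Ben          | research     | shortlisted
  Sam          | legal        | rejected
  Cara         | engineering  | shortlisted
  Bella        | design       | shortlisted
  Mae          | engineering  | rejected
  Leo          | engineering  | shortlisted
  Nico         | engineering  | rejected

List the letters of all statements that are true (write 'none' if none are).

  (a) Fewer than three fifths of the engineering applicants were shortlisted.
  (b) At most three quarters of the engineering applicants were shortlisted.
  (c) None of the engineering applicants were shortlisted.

(a), (b)

|A| = 19, |A ∩ B| = 6, |A ∖ B| = 13.
(a) |A ∩ B| / |A| < 3/5: holds.
(b) |A ∩ B| / |A| ≤ 3/4: holds.
(c) A ∩ B = ∅ (|A ∩ B| = 0): fails.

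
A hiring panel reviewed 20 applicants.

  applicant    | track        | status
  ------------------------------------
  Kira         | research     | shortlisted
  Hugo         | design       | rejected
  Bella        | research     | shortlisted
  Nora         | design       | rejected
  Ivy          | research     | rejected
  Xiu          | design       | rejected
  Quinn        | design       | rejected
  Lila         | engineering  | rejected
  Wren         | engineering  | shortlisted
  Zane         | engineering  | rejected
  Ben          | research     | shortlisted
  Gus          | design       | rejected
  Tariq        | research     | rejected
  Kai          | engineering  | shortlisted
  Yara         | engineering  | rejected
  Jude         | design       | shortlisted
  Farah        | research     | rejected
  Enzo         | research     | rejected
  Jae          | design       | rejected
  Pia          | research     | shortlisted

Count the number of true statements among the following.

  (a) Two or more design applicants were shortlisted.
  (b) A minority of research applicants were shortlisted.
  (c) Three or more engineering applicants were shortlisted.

0

(a) design: |A| = 7, |A ∩ B| = 1; needs |A ∩ B| ≥ 2 — false.
(b) research: |A| = 8, |A ∩ B| = 4; needs |A ∩ B| < |A ∖ B| — false.
(c) engineering: |A| = 5, |A ∩ B| = 2; needs |A ∩ B| ≥ 3 — false.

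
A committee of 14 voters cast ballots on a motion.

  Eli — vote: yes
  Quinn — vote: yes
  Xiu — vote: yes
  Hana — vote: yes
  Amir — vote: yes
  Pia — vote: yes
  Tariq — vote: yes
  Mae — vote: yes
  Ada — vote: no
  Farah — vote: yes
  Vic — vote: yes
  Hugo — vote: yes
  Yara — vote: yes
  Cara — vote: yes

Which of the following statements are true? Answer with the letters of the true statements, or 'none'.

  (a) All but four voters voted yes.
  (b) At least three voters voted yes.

(b)

|A| = 14, |A ∩ B| = 13, |A ∖ B| = 1.
(a) |A ∖ B| = 4: fails.
(b) |A ∩ B| ≥ 3: holds.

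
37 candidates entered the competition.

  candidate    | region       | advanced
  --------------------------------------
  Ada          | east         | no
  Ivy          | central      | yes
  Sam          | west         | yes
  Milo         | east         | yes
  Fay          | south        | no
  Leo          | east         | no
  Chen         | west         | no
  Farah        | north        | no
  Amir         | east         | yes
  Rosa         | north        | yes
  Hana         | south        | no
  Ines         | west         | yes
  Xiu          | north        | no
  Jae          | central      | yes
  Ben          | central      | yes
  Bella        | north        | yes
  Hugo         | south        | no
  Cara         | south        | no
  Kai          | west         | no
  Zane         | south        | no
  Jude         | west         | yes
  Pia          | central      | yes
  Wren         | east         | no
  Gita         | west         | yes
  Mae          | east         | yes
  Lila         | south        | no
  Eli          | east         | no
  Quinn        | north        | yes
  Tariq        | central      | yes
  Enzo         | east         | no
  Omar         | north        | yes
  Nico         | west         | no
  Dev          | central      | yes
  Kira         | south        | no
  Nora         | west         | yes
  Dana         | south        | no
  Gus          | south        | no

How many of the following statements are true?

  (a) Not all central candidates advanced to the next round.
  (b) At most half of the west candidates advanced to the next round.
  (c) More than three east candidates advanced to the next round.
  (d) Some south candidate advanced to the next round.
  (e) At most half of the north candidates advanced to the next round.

(a) central: |A| = 6, |A ∩ B| = 6; needs A ⊄ B (|A ∖ B| ≥ 1) — false.
(b) west: |A| = 8, |A ∩ B| = 5; needs |A ∩ B| ≤ |A ∖ B| — false.
(c) east: |A| = 8, |A ∩ B| = 3; needs |A ∩ B| > 3 — false.
(d) south: |A| = 9, |A ∩ B| = 0; needs A ∩ B ≠ ∅ (|A ∩ B| ≥ 1) — false.
(e) north: |A| = 6, |A ∩ B| = 4; needs |A ∩ B| ≤ |A ∖ B| — false.

0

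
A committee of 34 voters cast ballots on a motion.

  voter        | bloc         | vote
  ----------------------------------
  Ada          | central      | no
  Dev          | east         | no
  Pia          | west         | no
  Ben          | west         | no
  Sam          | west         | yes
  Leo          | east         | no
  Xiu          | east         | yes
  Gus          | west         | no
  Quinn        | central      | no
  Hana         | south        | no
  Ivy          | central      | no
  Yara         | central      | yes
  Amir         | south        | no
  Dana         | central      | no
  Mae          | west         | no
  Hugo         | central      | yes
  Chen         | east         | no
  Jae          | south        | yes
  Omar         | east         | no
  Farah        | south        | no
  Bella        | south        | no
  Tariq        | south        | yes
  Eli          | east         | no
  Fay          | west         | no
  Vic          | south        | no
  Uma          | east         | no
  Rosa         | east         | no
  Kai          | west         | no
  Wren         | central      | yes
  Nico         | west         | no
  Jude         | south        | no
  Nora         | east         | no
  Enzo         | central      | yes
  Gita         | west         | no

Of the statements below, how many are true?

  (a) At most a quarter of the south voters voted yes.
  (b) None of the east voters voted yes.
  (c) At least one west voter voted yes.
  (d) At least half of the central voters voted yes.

(a) south: |A| = 8, |A ∩ B| = 2; needs |A ∩ B| / |A| ≤ 1/4 — true.
(b) east: |A| = 9, |A ∩ B| = 1; needs A ∩ B = ∅ (|A ∩ B| = 0) — false.
(c) west: |A| = 9, |A ∩ B| = 1; needs A ∩ B ≠ ∅ (|A ∩ B| ≥ 1) — true.
(d) central: |A| = 8, |A ∩ B| = 4; needs |A ∩ B| ≥ |A ∖ B| — true.

3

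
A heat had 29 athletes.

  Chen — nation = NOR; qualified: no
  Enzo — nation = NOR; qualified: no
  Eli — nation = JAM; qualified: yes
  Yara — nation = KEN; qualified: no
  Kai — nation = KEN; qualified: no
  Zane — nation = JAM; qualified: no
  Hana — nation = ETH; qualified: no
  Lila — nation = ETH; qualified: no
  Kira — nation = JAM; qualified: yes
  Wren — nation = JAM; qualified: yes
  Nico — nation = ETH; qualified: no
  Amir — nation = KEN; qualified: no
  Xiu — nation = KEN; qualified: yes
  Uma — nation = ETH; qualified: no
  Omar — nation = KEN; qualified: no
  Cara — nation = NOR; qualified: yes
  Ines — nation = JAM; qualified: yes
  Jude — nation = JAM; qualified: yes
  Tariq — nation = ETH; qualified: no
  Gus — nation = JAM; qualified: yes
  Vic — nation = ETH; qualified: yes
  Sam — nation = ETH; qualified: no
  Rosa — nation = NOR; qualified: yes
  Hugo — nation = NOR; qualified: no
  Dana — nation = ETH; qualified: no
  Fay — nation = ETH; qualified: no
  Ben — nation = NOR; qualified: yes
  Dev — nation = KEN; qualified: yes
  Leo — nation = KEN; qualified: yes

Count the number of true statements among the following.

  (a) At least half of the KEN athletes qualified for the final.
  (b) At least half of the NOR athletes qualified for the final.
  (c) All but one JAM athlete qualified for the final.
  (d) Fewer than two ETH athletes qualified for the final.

(a) KEN: |A| = 7, |A ∩ B| = 3; needs |A ∩ B| ≥ |A ∖ B| — false.
(b) NOR: |A| = 6, |A ∩ B| = 3; needs |A ∩ B| ≥ |A ∖ B| — true.
(c) JAM: |A| = 7, |A ∩ B| = 6; needs |A ∖ B| = 1 — true.
(d) ETH: |A| = 9, |A ∩ B| = 1; needs |A ∩ B| < 2 — true.

3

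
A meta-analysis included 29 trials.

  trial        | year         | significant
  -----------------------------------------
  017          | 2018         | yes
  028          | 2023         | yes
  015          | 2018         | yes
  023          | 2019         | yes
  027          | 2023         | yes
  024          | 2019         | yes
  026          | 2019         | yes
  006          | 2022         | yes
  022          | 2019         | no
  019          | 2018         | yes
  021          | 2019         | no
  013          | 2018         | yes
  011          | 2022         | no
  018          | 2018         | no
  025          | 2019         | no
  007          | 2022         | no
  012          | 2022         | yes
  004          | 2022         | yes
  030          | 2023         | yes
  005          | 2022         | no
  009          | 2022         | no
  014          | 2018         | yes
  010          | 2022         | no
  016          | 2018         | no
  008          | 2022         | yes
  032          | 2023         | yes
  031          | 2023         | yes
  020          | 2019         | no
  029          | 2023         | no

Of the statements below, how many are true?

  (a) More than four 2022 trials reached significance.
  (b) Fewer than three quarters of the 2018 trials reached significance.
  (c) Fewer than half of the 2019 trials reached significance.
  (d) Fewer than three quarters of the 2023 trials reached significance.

(a) 2022: |A| = 9, |A ∩ B| = 4; needs |A ∩ B| > 4 — false.
(b) 2018: |A| = 7, |A ∩ B| = 5; needs |A ∩ B| / |A| < 3/4 — true.
(c) 2019: |A| = 7, |A ∩ B| = 3; needs |A ∩ B| < |A ∖ B| — true.
(d) 2023: |A| = 6, |A ∩ B| = 5; needs |A ∩ B| / |A| < 3/4 — false.

2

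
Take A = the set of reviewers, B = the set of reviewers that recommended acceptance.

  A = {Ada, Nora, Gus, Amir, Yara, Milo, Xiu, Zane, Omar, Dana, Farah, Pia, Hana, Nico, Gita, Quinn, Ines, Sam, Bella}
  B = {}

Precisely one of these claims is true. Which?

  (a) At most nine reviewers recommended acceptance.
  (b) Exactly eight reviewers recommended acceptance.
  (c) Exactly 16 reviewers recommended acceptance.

(a)

|A| = 19, |A ∩ B| = 0, |A ∖ B| = 19.
(a) requires |A ∩ B| ≤ 9: true.
(b) requires |A ∩ B| = 8: false.
(c) requires |A ∩ B| = 16: false.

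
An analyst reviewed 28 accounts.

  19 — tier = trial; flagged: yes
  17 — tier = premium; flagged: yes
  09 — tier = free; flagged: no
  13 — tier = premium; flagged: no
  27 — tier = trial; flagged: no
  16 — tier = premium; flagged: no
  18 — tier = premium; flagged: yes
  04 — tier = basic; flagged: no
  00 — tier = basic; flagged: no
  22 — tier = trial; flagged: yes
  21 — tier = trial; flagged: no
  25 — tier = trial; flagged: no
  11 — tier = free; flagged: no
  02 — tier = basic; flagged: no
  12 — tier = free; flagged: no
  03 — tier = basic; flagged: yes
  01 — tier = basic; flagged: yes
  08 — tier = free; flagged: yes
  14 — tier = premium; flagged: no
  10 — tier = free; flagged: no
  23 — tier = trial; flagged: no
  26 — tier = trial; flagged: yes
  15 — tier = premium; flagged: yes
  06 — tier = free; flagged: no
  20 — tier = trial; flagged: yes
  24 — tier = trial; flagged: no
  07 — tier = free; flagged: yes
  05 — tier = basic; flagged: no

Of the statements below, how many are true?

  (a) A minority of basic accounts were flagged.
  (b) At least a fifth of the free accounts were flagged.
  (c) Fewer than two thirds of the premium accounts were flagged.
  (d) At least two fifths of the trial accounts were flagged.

(a) basic: |A| = 6, |A ∩ B| = 2; needs |A ∩ B| < |A ∖ B| — true.
(b) free: |A| = 7, |A ∩ B| = 2; needs |A ∩ B| / |A| ≥ 1/5 — true.
(c) premium: |A| = 6, |A ∩ B| = 3; needs |A ∩ B| / |A| < 2/3 — true.
(d) trial: |A| = 9, |A ∩ B| = 4; needs |A ∩ B| / |A| ≥ 2/5 — true.

4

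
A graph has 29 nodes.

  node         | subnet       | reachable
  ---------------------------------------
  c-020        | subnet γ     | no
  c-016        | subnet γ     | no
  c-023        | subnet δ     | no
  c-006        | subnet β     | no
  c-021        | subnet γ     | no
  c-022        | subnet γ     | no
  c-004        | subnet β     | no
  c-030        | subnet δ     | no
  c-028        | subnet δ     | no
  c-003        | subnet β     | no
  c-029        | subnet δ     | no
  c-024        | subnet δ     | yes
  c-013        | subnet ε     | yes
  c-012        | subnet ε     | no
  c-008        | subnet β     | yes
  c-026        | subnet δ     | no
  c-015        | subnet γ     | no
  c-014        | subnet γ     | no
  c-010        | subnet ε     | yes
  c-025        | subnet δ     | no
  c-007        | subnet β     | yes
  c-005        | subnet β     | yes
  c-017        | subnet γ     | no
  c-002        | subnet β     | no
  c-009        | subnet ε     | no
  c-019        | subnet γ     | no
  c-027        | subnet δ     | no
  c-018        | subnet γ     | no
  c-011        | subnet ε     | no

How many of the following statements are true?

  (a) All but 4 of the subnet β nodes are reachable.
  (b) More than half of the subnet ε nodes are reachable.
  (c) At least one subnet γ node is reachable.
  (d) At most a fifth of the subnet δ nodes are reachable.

(a) subnet β: |A| = 7, |A ∩ B| = 3; needs |A ∖ B| = 4 — true.
(b) subnet ε: |A| = 5, |A ∩ B| = 2; needs |A ∩ B| > |A ∖ B| — false.
(c) subnet γ: |A| = 9, |A ∩ B| = 0; needs A ∩ B ≠ ∅ (|A ∩ B| ≥ 1) — false.
(d) subnet δ: |A| = 8, |A ∩ B| = 1; needs |A ∩ B| / |A| ≤ 1/5 — true.

2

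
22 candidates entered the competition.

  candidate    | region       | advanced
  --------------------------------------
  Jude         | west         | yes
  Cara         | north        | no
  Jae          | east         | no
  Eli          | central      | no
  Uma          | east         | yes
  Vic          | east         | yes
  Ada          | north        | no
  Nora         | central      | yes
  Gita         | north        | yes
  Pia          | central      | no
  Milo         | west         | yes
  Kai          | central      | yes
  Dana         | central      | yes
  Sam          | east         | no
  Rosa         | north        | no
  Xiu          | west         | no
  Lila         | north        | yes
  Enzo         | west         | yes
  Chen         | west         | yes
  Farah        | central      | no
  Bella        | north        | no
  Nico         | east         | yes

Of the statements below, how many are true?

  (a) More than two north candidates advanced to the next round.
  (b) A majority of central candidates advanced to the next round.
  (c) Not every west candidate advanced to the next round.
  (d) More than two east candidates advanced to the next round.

(a) north: |A| = 6, |A ∩ B| = 2; needs |A ∩ B| > 2 — false.
(b) central: |A| = 6, |A ∩ B| = 3; needs |A ∩ B| > |A ∖ B| — false.
(c) west: |A| = 5, |A ∩ B| = 4; needs A ⊄ B (|A ∖ B| ≥ 1) — true.
(d) east: |A| = 5, |A ∩ B| = 3; needs |A ∩ B| > 2 — true.

2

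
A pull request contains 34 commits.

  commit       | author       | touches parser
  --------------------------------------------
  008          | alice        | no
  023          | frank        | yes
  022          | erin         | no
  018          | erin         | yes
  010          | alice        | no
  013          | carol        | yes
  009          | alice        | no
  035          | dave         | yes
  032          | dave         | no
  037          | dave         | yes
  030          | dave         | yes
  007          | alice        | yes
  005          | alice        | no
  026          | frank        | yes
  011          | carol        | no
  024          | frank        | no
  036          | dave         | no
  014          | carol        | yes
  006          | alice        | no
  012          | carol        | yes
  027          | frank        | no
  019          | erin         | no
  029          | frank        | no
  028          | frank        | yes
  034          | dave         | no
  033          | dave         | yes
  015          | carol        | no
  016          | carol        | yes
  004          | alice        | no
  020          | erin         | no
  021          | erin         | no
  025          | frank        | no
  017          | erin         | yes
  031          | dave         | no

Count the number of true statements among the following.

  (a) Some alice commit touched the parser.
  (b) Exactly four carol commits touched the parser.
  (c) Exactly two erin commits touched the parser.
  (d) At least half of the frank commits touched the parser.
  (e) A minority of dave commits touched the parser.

3

(a) alice: |A| = 7, |A ∩ B| = 1; needs A ∩ B ≠ ∅ (|A ∩ B| ≥ 1) — true.
(b) carol: |A| = 6, |A ∩ B| = 4; needs |A ∩ B| = 4 — true.
(c) erin: |A| = 6, |A ∩ B| = 2; needs |A ∩ B| = 2 — true.
(d) frank: |A| = 7, |A ∩ B| = 3; needs |A ∩ B| ≥ |A ∖ B| — false.
(e) dave: |A| = 8, |A ∩ B| = 4; needs |A ∩ B| < |A ∖ B| — false.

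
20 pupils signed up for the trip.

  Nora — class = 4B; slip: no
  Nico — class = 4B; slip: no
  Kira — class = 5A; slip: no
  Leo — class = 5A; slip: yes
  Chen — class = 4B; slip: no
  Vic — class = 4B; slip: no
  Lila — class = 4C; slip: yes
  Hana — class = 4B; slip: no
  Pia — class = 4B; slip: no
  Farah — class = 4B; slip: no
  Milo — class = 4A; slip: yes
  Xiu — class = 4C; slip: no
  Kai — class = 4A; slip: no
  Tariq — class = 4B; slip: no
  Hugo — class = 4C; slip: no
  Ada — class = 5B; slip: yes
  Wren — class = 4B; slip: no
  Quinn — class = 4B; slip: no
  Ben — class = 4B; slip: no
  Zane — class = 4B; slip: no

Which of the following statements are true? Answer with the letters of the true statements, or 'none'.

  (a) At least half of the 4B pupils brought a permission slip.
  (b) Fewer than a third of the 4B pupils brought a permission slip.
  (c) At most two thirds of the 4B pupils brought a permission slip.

(b), (c)

|A| = 12, |A ∩ B| = 0, |A ∖ B| = 12.
(a) |A ∩ B| ≥ |A ∖ B|: fails.
(b) |A ∩ B| / |A| < 1/3: holds.
(c) |A ∩ B| / |A| ≤ 2/3: holds.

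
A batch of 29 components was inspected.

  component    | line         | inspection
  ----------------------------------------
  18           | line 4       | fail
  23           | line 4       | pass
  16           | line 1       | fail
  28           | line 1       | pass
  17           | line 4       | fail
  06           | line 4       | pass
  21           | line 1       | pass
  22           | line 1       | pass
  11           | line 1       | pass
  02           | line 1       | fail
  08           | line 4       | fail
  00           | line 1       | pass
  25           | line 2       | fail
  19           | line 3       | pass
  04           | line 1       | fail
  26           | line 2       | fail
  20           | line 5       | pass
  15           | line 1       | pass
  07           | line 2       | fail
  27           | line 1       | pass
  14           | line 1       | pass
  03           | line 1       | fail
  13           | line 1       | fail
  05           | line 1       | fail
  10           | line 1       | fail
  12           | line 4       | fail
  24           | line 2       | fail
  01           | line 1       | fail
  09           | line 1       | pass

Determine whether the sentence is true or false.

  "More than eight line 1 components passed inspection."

True

The determiner here denotes the relation: |A ∩ B| > 8.
|A| = 17, |A ∩ B| = 9, |A ∖ B| = 8.
|A ∩ B| = 9, so the statement is true.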